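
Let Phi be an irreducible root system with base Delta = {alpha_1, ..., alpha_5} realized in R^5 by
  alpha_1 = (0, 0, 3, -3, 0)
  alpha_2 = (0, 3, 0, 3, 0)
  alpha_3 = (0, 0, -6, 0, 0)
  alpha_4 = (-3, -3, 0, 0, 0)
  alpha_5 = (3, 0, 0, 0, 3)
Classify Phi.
Compute the Cartan integers a_ij = 2(alpha_i, alpha_j)/(alpha_j, alpha_j); the resulting 5x5 Cartan matrix is
[[2, -1, -1, 0, 0], [-1, 2, 0, -1, 0], [-2, 0, 2, 0, 0], [0, -1, 0, 2, -1], [0, 0, 0, -1, 2]].
The roots have two lengths (squared-length ratio 2:1); the short ones are alpha_{1,2,4,5}. The associated Dynkin diagram is a chain of 5 nodes with a double edge at one end; the terminal node there is the unique long simple root (C_5), so the type is C_5 (the algebra sp(10)).

C_5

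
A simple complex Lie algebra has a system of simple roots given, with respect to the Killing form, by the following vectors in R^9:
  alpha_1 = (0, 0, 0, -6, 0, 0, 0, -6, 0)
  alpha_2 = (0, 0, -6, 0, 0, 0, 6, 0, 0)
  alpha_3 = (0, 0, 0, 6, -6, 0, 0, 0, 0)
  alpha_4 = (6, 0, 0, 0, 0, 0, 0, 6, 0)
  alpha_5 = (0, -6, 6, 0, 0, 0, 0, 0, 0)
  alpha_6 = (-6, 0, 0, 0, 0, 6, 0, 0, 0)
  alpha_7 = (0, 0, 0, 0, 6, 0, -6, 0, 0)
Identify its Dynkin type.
Compute the Cartan integers a_ij = 2(alpha_i, alpha_j)/(alpha_j, alpha_j); the resulting 7x7 Cartan matrix is
[[2, 0, -1, -1, 0, 0, 0], [0, 2, 0, 0, -1, 0, -1], [-1, 0, 2, 0, 0, 0, -1], [-1, 0, 0, 2, 0, -1, 0], [0, -1, 0, 0, 2, 0, 0], [0, 0, 0, -1, 0, 2, 0], [0, -1, -1, 0, 0, 0, 2]].
All simple roots have the same length, so the diagram is simply laced. The associated Dynkin diagram is a chain of 7 nodes with single edges (A_7), so the type is A_7 (the algebra sl(8)).

type A_7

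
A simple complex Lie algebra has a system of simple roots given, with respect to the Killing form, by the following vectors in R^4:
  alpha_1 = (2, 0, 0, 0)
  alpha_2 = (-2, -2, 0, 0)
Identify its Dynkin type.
B2

Compute the Cartan integers a_ij = 2(alpha_i, alpha_j)/(alpha_j, alpha_j); the resulting 2x2 Cartan matrix is
[[2, -1], [-2, 2]].
The roots have two lengths (squared-length ratio 2:1); the short ones are alpha_{1}. The associated Dynkin diagram is a chain of 2 nodes with a double edge at one end; the terminal node there is the unique short simple root (B_2), so the type is B_2 (the algebra so(5)).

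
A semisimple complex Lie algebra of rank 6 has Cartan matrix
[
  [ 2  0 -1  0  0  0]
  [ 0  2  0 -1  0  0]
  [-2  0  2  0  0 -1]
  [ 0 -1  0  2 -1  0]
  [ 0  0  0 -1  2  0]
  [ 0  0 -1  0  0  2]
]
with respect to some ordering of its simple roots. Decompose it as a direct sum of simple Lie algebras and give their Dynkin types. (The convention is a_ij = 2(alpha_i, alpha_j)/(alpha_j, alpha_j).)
The diagram associated to this matrix has two connected components: the simple roots {alpha_2, alpha_4, alpha_5} form a chain of 3 nodes with single edges (A_3), and {alpha_1, alpha_3, alpha_6} form a chain of 3 nodes with a double edge at one end; the terminal node there is the unique short simple root (B_3). A semisimple Lie algebra decomposes uniquely as the direct sum of simple ideals, one per connected component of its Dynkin diagram, so g ≅ A_3 ⊕ B_3 (dimension 15 + 21 = 36).

A_3 (sl(4)) ⊕ B_3 (so(7))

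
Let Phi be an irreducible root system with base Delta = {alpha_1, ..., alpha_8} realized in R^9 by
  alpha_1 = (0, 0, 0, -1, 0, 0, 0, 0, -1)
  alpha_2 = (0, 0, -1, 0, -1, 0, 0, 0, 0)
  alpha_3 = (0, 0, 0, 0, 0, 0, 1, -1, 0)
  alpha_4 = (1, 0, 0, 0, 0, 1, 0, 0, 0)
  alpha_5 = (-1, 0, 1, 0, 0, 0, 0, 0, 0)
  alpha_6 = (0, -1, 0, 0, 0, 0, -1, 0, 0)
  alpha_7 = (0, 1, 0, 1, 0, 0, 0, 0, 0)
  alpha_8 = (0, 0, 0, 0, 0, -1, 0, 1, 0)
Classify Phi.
Compute the Cartan integers a_ij = 2(alpha_i, alpha_j)/(alpha_j, alpha_j); the resulting 8x8 Cartan matrix is
[[2, 0, 0, 0, 0, 0, -1, 0], [0, 2, 0, 0, -1, 0, 0, 0], [0, 0, 2, 0, 0, -1, 0, -1], [0, 0, 0, 2, -1, 0, 0, -1], [0, -1, 0, -1, 2, 0, 0, 0], [0, 0, -1, 0, 0, 2, -1, 0], [-1, 0, 0, 0, 0, -1, 2, 0], [0, 0, -1, -1, 0, 0, 0, 2]].
All simple roots have the same length, so the diagram is simply laced. The associated Dynkin diagram is a chain of 8 nodes with single edges (A_8), so the type is A_8 (the algebra sl(9)).

A_8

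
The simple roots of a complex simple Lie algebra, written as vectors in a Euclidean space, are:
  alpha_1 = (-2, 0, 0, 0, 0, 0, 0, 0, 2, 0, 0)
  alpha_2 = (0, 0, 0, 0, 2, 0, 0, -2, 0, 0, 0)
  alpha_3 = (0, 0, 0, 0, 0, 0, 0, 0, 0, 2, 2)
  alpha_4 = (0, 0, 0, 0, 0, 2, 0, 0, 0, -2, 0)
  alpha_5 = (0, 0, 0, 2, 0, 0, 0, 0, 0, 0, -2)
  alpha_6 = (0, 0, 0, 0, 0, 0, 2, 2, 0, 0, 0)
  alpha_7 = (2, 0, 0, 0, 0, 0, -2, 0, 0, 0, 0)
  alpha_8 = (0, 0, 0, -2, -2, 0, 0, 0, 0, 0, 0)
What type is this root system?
Compute the Cartan integers a_ij = 2(alpha_i, alpha_j)/(alpha_j, alpha_j); the resulting 8x8 Cartan matrix is
[[2, 0, 0, 0, 0, 0, -1, 0], [0, 2, 0, 0, 0, -1, 0, -1], [0, 0, 2, -1, -1, 0, 0, 0], [0, 0, -1, 2, 0, 0, 0, 0], [0, 0, -1, 0, 2, 0, 0, -1], [0, -1, 0, 0, 0, 2, -1, 0], [-1, 0, 0, 0, 0, -1, 2, 0], [0, -1, 0, 0, -1, 0, 0, 2]].
All simple roots have the same length, so the diagram is simply laced. The associated Dynkin diagram is a chain of 8 nodes with single edges (A_8), so the type is A_8 (the algebra sl(9)).

A8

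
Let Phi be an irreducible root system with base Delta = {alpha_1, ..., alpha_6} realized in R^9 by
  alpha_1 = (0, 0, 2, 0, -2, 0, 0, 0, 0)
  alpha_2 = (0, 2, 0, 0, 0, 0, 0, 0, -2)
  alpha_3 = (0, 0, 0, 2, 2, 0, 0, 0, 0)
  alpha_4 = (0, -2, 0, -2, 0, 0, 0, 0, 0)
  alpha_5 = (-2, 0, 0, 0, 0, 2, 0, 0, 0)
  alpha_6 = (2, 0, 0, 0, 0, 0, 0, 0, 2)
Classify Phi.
Compute the Cartan integers a_ij = 2(alpha_i, alpha_j)/(alpha_j, alpha_j); the resulting 6x6 Cartan matrix is
[[2, 0, -1, 0, 0, 0], [0, 2, 0, -1, 0, -1], [-1, 0, 2, -1, 0, 0], [0, -1, -1, 2, 0, 0], [0, 0, 0, 0, 2, -1], [0, -1, 0, 0, -1, 2]].
All simple roots have the same length, so the diagram is simply laced. The associated Dynkin diagram is a chain of 6 nodes with single edges (A_6), so the type is A_6 (the algebra sl(7)).

A_6 (sl(7))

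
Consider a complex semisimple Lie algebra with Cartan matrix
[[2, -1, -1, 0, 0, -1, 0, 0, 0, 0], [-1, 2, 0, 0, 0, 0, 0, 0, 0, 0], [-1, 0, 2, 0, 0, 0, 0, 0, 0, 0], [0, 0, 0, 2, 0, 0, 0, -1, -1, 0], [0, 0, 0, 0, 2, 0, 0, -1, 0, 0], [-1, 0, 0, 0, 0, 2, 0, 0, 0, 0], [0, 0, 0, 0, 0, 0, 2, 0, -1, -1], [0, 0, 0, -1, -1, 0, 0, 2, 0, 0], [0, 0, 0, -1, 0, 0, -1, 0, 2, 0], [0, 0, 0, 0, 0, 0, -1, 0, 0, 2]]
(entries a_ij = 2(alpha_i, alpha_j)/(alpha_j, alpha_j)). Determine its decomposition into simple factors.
type A_6 + type D_4

The diagram associated to this matrix has two connected components: the simple roots {alpha_4, alpha_5, alpha_7, alpha_8, alpha_9, alpha_10} form a chain of 6 nodes with single edges (A_6), and {alpha_1, alpha_2, alpha_3, alpha_6} form a chain of 2 nodes with a fork of two nodes at one end (D_4). A semisimple Lie algebra decomposes uniquely as the direct sum of simple ideals, one per connected component of its Dynkin diagram, so g ≅ A_6 ⊕ D_4 (dimension 48 + 28 = 76).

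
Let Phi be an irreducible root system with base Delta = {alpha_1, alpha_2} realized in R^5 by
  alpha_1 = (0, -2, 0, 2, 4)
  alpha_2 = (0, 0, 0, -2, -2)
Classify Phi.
G2

Compute the Cartan integers a_ij = 2(alpha_i, alpha_j)/(alpha_j, alpha_j); the resulting 2x2 Cartan matrix is
[[2, -3], [-1, 2]].
The roots have two lengths (squared-length ratio 3:1); the short ones are alpha_{2}. The associated Dynkin diagram is two nodes joined by a triple edge (G_2), so the type is G_2.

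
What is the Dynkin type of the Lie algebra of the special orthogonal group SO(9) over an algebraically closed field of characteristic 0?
This is so(9) with 9 odd, which has dimension 9(9-1)/2 = 36 and rank (9-1)/2 = 4. In the classification of classical Lie algebras, the orthogonal algebra so(2n+1) in an odd number of variables has type B_n; here n = 4, so the Dynkin diagram is a chain of 4 nodes with a double edge at one end; the terminal node there is the unique short simple root (B_4). Hence the type is B_4.

B_4 (so(9))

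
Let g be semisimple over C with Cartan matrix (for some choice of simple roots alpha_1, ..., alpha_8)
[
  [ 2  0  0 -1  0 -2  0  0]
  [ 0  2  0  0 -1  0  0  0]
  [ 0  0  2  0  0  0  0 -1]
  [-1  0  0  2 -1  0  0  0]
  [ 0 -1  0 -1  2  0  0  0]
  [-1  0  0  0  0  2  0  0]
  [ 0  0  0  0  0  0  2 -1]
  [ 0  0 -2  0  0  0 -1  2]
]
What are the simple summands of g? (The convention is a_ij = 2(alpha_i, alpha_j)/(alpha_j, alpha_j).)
B_3 ⊕ B_5

The diagram associated to this matrix has two connected components: the simple roots {alpha_3, alpha_7, alpha_8} form a chain of 3 nodes with a double edge at one end; the terminal node there is the unique short simple root (B_3), and {alpha_1, alpha_2, alpha_4, alpha_5, alpha_6} form a chain of 5 nodes with a double edge at one end; the terminal node there is the unique short simple root (B_5). A semisimple Lie algebra decomposes uniquely as the direct sum of simple ideals, one per connected component of its Dynkin diagram, so g ≅ B_3 ⊕ B_5 (dimension 21 + 55 = 76).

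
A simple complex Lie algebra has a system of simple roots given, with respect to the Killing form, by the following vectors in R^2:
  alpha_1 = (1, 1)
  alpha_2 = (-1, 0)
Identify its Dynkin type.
type B_2

Compute the Cartan integers a_ij = 2(alpha_i, alpha_j)/(alpha_j, alpha_j); the resulting 2x2 Cartan matrix is
[[2, -2], [-1, 2]].
The roots have two lengths (squared-length ratio 2:1); the short ones are alpha_{2}. The associated Dynkin diagram is a chain of 2 nodes with a double edge at one end; the terminal node there is the unique short simple root (B_2), so the type is B_2 (the algebra so(5)).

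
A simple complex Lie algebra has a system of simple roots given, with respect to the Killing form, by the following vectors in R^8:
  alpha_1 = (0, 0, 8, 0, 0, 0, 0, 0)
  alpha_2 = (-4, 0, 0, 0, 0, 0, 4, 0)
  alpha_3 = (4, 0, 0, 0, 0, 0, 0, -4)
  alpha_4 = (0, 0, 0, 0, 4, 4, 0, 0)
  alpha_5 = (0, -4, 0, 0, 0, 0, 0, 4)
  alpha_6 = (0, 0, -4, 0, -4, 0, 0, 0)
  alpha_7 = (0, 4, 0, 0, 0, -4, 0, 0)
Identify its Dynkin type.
Compute the Cartan integers a_ij = 2(alpha_i, alpha_j)/(alpha_j, alpha_j); the resulting 7x7 Cartan matrix is
[[2, 0, 0, 0, 0, -2, 0], [0, 2, -1, 0, 0, 0, 0], [0, -1, 2, 0, -1, 0, 0], [0, 0, 0, 2, 0, -1, -1], [0, 0, -1, 0, 2, 0, -1], [-1, 0, 0, -1, 0, 2, 0], [0, 0, 0, -1, -1, 0, 2]].
The roots have two lengths (squared-length ratio 2:1); the short ones are alpha_{2,3,4,5,6,7}. The associated Dynkin diagram is a chain of 7 nodes with a double edge at one end; the terminal node there is the unique long simple root (C_7), so the type is C_7 (the algebra sp(14)).

type C_7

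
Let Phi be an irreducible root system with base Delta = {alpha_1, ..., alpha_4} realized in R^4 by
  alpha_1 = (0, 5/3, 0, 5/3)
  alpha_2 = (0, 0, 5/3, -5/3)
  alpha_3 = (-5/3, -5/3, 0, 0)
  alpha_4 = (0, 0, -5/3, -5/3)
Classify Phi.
D4

Compute the Cartan integers a_ij = 2(alpha_i, alpha_j)/(alpha_j, alpha_j); the resulting 4x4 Cartan matrix is
[[2, -1, -1, -1], [-1, 2, 0, 0], [-1, 0, 2, 0], [-1, 0, 0, 2]].
All simple roots have the same length, so the diagram is simply laced. The associated Dynkin diagram is a chain of 2 nodes with a fork of two nodes at one end (D_4), so the type is D_4 (the algebra so(8)).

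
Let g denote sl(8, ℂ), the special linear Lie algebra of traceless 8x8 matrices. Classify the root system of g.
This is sl(8), which has dimension 8^2 - 1 = 63 and rank 8 - 1 = 7 (a Cartan subalgebra is the diagonal traceless matrices). In the classification of classical Lie algebras, the special linear algebra sl(n+1) has type A_n; here n = 7, so the Dynkin diagram is a chain of 7 nodes with single edges (A_7). Hence the type is A_7.

A_7 (sl(8))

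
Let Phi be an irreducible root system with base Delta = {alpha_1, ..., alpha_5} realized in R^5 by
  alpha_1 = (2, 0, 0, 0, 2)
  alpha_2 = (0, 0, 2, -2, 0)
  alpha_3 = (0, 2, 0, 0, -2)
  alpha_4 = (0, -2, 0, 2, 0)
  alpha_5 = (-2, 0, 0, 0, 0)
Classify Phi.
Compute the Cartan integers a_ij = 2(alpha_i, alpha_j)/(alpha_j, alpha_j); the resulting 5x5 Cartan matrix is
[[2, 0, -1, 0, -2], [0, 2, 0, -1, 0], [-1, 0, 2, -1, 0], [0, -1, -1, 2, 0], [-1, 0, 0, 0, 2]].
The roots have two lengths (squared-length ratio 2:1); the short ones are alpha_{5}. The associated Dynkin diagram is a chain of 5 nodes with a double edge at one end; the terminal node there is the unique short simple root (B_5), so the type is B_5 (the algebra so(11)).

B_5 (so(11))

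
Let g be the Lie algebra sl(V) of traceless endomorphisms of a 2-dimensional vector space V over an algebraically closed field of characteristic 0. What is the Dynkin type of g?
type A_1

This is sl(2), which has dimension 2^2 - 1 = 3 and rank 2 - 1 = 1 (a Cartan subalgebra is the diagonal traceless matrices). In the classification of classical Lie algebras, the special linear algebra sl(n+1) has type A_n; here n = 1, so the Dynkin diagram is a chain of 1 nodes with single edges (A_1). Hence the type is A_1.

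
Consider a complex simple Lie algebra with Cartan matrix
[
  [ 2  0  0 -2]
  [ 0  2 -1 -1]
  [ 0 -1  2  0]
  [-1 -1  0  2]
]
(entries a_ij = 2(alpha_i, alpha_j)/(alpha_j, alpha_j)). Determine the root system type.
The matrix has rank 4 with 2's on the diagonal. Reading the off-diagonal entries as Dynkin edges (a single edge where a_ij = a_ji = -1; a double or triple edge where a_ij * a_ji = 2 or 3), the diagram is a chain of 4 nodes with a double edge at one end; the terminal node there is the unique long simple root (C_4). One simple-root ordering that puts it in standard form is (alpha_3, alpha_2, alpha_4, alpha_1). So the algebra is type C_4, i.e. sp(8).

C_4 (sp(8))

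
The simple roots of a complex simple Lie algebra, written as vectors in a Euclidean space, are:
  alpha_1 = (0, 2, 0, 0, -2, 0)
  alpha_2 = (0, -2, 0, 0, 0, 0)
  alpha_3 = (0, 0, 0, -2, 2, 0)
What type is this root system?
Compute the Cartan integers a_ij = 2(alpha_i, alpha_j)/(alpha_j, alpha_j); the resulting 3x3 Cartan matrix is
[[2, -2, -1], [-1, 2, 0], [-1, 0, 2]].
The roots have two lengths (squared-length ratio 2:1); the short ones are alpha_{2}. The associated Dynkin diagram is a chain of 3 nodes with a double edge at one end; the terminal node there is the unique short simple root (B_3), so the type is B_3 (the algebra so(7)).

B3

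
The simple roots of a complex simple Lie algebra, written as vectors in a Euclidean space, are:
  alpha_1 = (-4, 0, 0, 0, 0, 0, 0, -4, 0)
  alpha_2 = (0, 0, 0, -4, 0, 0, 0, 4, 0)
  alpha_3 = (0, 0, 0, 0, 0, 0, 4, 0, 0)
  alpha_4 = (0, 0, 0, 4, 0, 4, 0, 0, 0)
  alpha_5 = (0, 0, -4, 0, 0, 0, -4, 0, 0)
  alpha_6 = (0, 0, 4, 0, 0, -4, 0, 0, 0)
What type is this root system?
B_6 (so(13))

Compute the Cartan integers a_ij = 2(alpha_i, alpha_j)/(alpha_j, alpha_j); the resulting 6x6 Cartan matrix is
[[2, -1, 0, 0, 0, 0], [-1, 2, 0, -1, 0, 0], [0, 0, 2, 0, -1, 0], [0, -1, 0, 2, 0, -1], [0, 0, -2, 0, 2, -1], [0, 0, 0, -1, -1, 2]].
The roots have two lengths (squared-length ratio 2:1); the short ones are alpha_{3}. The associated Dynkin diagram is a chain of 6 nodes with a double edge at one end; the terminal node there is the unique short simple root (B_6), so the type is B_6 (the algebra so(13)).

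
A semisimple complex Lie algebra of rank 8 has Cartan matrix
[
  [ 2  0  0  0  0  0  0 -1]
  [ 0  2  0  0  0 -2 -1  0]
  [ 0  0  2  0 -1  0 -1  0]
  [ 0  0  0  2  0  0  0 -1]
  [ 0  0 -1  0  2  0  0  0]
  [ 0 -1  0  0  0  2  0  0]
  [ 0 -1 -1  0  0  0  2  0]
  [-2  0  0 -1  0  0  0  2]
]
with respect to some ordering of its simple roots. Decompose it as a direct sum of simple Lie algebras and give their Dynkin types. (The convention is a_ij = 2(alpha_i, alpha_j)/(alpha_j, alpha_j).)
The diagram associated to this matrix has two connected components: the simple roots {alpha_1, alpha_4, alpha_8} form a chain of 3 nodes with a double edge at one end; the terminal node there is the unique short simple root (B_3), and {alpha_2, alpha_3, alpha_5, alpha_6, alpha_7} form a chain of 5 nodes with a double edge at one end; the terminal node there is the unique short simple root (B_5). A semisimple Lie algebra decomposes uniquely as the direct sum of simple ideals, one per connected component of its Dynkin diagram, so g ≅ B_3 ⊕ B_5 (dimension 21 + 55 = 76).

B_3 (so(7)) + B_5 (so(11))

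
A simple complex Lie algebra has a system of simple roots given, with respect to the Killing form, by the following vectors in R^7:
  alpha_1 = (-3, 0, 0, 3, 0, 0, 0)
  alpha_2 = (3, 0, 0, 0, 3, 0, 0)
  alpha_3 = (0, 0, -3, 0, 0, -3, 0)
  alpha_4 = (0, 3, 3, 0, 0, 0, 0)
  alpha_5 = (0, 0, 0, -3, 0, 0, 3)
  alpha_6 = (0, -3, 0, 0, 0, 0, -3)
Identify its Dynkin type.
Compute the Cartan integers a_ij = 2(alpha_i, alpha_j)/(alpha_j, alpha_j); the resulting 6x6 Cartan matrix is
[[2, -1, 0, 0, -1, 0], [-1, 2, 0, 0, 0, 0], [0, 0, 2, -1, 0, 0], [0, 0, -1, 2, 0, -1], [-1, 0, 0, 0, 2, -1], [0, 0, 0, -1, -1, 2]].
All simple roots have the same length, so the diagram is simply laced. The associated Dynkin diagram is a chain of 6 nodes with single edges (A_6), so the type is A_6 (the algebra sl(7)).

A6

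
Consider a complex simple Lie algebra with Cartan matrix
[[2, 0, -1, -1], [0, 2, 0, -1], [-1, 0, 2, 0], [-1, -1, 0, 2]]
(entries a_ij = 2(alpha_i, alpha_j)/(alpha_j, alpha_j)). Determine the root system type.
The matrix has rank 4 with 2's on the diagonal. Reading the off-diagonal entries as Dynkin edges (a single edge where a_ij = a_ji = -1; a double or triple edge where a_ij * a_ji = 2 or 3), the diagram is a chain of 4 nodes with single edges (A_4). One simple-root ordering that puts it in standard form is (alpha_2, alpha_4, alpha_1, alpha_3). So the algebra is type A_4, i.e. sl(5).

A_4 (sl(5))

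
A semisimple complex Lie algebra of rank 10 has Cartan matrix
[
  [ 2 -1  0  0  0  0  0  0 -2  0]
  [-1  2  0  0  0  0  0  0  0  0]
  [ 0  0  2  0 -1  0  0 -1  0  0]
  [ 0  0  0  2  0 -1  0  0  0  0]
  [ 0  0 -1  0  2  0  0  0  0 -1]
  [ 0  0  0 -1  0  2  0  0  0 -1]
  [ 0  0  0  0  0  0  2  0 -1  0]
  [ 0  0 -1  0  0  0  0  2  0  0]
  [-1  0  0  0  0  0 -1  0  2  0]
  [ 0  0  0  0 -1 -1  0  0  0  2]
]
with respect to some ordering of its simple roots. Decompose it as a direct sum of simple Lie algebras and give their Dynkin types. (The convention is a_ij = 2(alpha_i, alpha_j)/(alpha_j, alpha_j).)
type A_6 + type F_4

The diagram associated to this matrix has two connected components: the simple roots {alpha_3, alpha_4, alpha_5, alpha_6, alpha_8, alpha_10} form a chain of 6 nodes with single edges (A_6), and {alpha_1, alpha_2, alpha_7, alpha_9} form a chain of 4 nodes with a double edge between the middle two (F_4). A semisimple Lie algebra decomposes uniquely as the direct sum of simple ideals, one per connected component of its Dynkin diagram, so g ≅ A_6 ⊕ F_4 (dimension 48 + 52 = 100).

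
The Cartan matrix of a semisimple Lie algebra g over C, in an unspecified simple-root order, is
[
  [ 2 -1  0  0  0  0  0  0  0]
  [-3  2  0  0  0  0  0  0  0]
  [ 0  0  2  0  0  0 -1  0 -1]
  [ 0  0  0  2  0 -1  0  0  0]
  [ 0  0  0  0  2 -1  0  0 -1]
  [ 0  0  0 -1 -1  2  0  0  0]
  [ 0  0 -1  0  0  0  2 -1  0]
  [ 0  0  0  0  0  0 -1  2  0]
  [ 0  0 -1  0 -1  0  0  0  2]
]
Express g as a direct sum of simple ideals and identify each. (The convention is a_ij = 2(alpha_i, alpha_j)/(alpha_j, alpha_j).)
The diagram associated to this matrix has two connected components: the simple roots {alpha_3, alpha_4, alpha_5, alpha_6, alpha_7, alpha_8, alpha_9} form a chain of 7 nodes with single edges (A_7), and {alpha_1, alpha_2} form two nodes joined by a triple edge (G_2). A semisimple Lie algebra decomposes uniquely as the direct sum of simple ideals, one per connected component of its Dynkin diagram, so g ≅ A_7 ⊕ G_2 (dimension 63 + 14 = 77).

A_7 + G_2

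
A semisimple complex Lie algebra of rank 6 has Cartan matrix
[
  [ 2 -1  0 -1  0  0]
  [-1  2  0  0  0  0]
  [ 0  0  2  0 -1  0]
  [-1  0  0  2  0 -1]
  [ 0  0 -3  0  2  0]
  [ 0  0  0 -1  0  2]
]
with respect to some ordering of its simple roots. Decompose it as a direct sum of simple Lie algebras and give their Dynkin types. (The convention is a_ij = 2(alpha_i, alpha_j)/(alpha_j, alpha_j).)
A4 + G2

The diagram associated to this matrix has two connected components: the simple roots {alpha_1, alpha_2, alpha_4, alpha_6} form a chain of 4 nodes with single edges (A_4), and {alpha_3, alpha_5} form two nodes joined by a triple edge (G_2). A semisimple Lie algebra decomposes uniquely as the direct sum of simple ideals, one per connected component of its Dynkin diagram, so g ≅ A_4 ⊕ G_2 (dimension 24 + 14 = 38).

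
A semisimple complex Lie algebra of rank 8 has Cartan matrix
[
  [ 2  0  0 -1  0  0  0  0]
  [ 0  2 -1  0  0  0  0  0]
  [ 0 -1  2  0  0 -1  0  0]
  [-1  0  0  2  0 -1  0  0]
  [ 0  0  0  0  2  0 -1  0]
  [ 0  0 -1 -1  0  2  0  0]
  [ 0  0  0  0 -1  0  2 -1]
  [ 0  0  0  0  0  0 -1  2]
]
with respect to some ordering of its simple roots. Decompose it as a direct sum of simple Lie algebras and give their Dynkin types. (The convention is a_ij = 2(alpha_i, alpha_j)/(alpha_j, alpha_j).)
The diagram associated to this matrix has two connected components: the simple roots {alpha_5, alpha_7, alpha_8} form a chain of 3 nodes with single edges (A_3), and {alpha_1, alpha_2, alpha_3, alpha_4, alpha_6} form a chain of 5 nodes with single edges (A_5). A semisimple Lie algebra decomposes uniquely as the direct sum of simple ideals, one per connected component of its Dynkin diagram, so g ≅ A_3 ⊕ A_5 (dimension 15 + 35 = 50).

type A_3 ⊕ type A_5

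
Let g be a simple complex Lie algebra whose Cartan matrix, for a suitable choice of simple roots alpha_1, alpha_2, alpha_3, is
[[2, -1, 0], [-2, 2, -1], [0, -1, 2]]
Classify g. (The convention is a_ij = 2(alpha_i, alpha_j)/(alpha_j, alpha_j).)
The matrix has rank 3 with 2's on the diagonal. Reading the off-diagonal entries as Dynkin edges (a single edge where a_ij = a_ji = -1; a double or triple edge where a_ij * a_ji = 2 or 3), the diagram is a chain of 3 nodes with a double edge at one end; the terminal node there is the unique short simple root (B_3). One simple-root ordering that puts it in standard form is (alpha_3, alpha_2, alpha_1). So the algebra is type B_3, i.e. so(7).

B_3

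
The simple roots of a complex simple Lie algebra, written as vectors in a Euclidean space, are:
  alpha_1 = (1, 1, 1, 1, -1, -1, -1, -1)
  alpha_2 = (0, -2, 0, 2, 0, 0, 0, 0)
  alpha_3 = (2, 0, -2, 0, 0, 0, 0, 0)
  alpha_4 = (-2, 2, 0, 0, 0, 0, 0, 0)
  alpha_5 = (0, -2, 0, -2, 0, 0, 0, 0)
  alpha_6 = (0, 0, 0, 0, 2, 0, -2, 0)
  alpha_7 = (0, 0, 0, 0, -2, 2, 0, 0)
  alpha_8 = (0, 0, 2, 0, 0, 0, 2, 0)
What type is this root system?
E_8

Compute the Cartan integers a_ij = 2(alpha_i, alpha_j)/(alpha_j, alpha_j); the resulting 8x8 Cartan matrix is
[[2, 0, 0, 0, -1, 0, 0, 0], [0, 2, 0, -1, 0, 0, 0, 0], [0, 0, 2, -1, 0, 0, 0, -1], [0, -1, -1, 2, -1, 0, 0, 0], [-1, 0, 0, -1, 2, 0, 0, 0], [0, 0, 0, 0, 0, 2, -1, -1], [0, 0, 0, 0, 0, -1, 2, 0], [0, 0, -1, 0, 0, -1, 0, 2]].
All simple roots have the same length, so the diagram is simply laced. The associated Dynkin diagram is a chain of 7 nodes with one extra node attached to the third node from one end (E_8), so the type is E_8.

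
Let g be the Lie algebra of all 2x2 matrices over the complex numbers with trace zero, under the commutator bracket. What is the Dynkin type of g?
A_1 (sl(2))

This is sl(2), which has dimension 2^2 - 1 = 3 and rank 2 - 1 = 1 (a Cartan subalgebra is the diagonal traceless matrices). In the classification of classical Lie algebras, the special linear algebra sl(n+1) has type A_n; here n = 1, so the Dynkin diagram is a chain of 1 nodes with single edges (A_1). Hence the type is A_1.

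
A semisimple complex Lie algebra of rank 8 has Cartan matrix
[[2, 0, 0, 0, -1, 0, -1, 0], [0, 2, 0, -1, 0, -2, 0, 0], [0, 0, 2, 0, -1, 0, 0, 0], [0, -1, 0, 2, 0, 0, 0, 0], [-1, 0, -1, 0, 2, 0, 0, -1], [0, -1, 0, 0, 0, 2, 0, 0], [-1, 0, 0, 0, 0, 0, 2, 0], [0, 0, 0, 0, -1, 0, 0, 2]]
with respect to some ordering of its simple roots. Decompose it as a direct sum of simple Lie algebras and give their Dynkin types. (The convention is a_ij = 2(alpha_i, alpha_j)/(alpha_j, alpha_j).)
B_3 (so(7)) + D_5 (so(10))

The diagram associated to this matrix has two connected components: the simple roots {alpha_2, alpha_4, alpha_6} form a chain of 3 nodes with a double edge at one end; the terminal node there is the unique short simple root (B_3), and {alpha_1, alpha_3, alpha_5, alpha_7, alpha_8} form a chain of 3 nodes with a fork of two nodes at one end (D_5). A semisimple Lie algebra decomposes uniquely as the direct sum of simple ideals, one per connected component of its Dynkin diagram, so g ≅ B_3 ⊕ D_5 (dimension 21 + 45 = 66).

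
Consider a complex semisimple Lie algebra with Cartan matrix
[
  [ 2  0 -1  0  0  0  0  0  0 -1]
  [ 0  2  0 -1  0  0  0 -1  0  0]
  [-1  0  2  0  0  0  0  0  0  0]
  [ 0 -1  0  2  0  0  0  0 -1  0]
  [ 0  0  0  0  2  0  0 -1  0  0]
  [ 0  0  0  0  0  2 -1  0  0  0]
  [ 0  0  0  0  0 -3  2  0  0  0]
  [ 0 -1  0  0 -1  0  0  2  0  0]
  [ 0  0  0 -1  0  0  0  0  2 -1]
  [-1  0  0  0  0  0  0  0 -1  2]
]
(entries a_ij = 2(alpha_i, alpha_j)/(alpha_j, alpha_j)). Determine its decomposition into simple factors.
The diagram associated to this matrix has two connected components: the simple roots {alpha_1, alpha_2, alpha_3, alpha_4, alpha_5, alpha_8, alpha_9, alpha_10} form a chain of 8 nodes with single edges (A_8), and {alpha_6, alpha_7} form two nodes joined by a triple edge (G_2). A semisimple Lie algebra decomposes uniquely as the direct sum of simple ideals, one per connected component of its Dynkin diagram, so g ≅ A_8 ⊕ G_2 (dimension 80 + 14 = 94).

type A_8 + type G_2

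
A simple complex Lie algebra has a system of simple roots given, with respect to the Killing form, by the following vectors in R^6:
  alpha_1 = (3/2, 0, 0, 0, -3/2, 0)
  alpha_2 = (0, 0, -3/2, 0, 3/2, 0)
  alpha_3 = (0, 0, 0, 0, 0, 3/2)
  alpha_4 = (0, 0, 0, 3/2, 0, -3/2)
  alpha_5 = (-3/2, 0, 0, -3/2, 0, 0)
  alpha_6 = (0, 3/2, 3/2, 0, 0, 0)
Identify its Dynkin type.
B_6

Compute the Cartan integers a_ij = 2(alpha_i, alpha_j)/(alpha_j, alpha_j); the resulting 6x6 Cartan matrix is
[[2, -1, 0, 0, -1, 0], [-1, 2, 0, 0, 0, -1], [0, 0, 2, -1, 0, 0], [0, 0, -2, 2, -1, 0], [-1, 0, 0, -1, 2, 0], [0, -1, 0, 0, 0, 2]].
The roots have two lengths (squared-length ratio 2:1); the short ones are alpha_{3}. The associated Dynkin diagram is a chain of 6 nodes with a double edge at one end; the terminal node there is the unique short simple root (B_6), so the type is B_6 (the algebra so(13)).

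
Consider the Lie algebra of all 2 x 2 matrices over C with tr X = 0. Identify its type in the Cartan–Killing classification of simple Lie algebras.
A_1 (sl(2))

This is sl(2), which has dimension 2^2 - 1 = 3 and rank 2 - 1 = 1 (a Cartan subalgebra is the diagonal traceless matrices). In the classification of classical Lie algebras, the special linear algebra sl(n+1) has type A_n; here n = 1, so the Dynkin diagram is a chain of 1 nodes with single edges (A_1). Hence the type is A_1.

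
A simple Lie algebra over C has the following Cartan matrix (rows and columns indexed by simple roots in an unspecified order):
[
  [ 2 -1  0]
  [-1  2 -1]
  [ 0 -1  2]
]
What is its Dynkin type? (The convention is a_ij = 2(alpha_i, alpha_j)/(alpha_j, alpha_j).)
A_3

The matrix has rank 3 with 2's on the diagonal. Reading the off-diagonal entries as Dynkin edges (a single edge where a_ij = a_ji = -1; a double or triple edge where a_ij * a_ji = 2 or 3), the diagram is a chain of 3 nodes with single edges (A_3). One simple-root ordering that puts it in standard form is (alpha_1, alpha_2, alpha_3). So the algebra is type A_3, i.e. sl(4).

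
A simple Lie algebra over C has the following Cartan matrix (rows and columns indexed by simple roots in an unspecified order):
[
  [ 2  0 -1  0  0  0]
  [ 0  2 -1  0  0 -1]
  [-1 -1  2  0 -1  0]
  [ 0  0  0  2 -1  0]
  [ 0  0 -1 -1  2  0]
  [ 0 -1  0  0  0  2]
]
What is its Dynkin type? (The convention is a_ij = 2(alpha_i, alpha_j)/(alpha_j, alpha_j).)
E_6

The matrix has rank 6 with 2's on the diagonal. Reading the off-diagonal entries as Dynkin edges (a single edge where a_ij = a_ji = -1; a double or triple edge where a_ij * a_ji = 2 or 3), the diagram is a chain of 5 nodes with one extra node attached to the third node from one end (E_6). One simple-root ordering that puts it in standard form is (alpha_6, alpha_1, alpha_2, alpha_3, alpha_5, alpha_4). So the algebra is type E_6.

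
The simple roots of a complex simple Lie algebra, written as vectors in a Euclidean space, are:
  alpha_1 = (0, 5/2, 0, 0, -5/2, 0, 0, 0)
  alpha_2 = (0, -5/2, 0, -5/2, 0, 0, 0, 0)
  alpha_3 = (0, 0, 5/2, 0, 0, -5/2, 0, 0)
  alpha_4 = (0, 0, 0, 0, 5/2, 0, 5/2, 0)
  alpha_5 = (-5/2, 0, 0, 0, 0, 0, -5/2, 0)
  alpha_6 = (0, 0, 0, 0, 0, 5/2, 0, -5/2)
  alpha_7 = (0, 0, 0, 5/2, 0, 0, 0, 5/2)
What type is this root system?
A_7

Compute the Cartan integers a_ij = 2(alpha_i, alpha_j)/(alpha_j, alpha_j); the resulting 7x7 Cartan matrix is
[[2, -1, 0, -1, 0, 0, 0], [-1, 2, 0, 0, 0, 0, -1], [0, 0, 2, 0, 0, -1, 0], [-1, 0, 0, 2, -1, 0, 0], [0, 0, 0, -1, 2, 0, 0], [0, 0, -1, 0, 0, 2, -1], [0, -1, 0, 0, 0, -1, 2]].
All simple roots have the same length, so the diagram is simply laced. The associated Dynkin diagram is a chain of 7 nodes with single edges (A_7), so the type is A_7 (the algebra sl(8)).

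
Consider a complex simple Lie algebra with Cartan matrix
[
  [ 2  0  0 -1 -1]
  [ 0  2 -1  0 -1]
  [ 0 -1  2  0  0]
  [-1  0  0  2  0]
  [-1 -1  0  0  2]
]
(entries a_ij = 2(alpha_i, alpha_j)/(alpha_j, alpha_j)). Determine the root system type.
The matrix has rank 5 with 2's on the diagonal. Reading the off-diagonal entries as Dynkin edges (a single edge where a_ij = a_ji = -1; a double or triple edge where a_ij * a_ji = 2 or 3), the diagram is a chain of 5 nodes with single edges (A_5). One simple-root ordering that puts it in standard form is (alpha_4, alpha_1, alpha_5, alpha_2, alpha_3). So the algebra is type A_5, i.e. sl(6).

type A_5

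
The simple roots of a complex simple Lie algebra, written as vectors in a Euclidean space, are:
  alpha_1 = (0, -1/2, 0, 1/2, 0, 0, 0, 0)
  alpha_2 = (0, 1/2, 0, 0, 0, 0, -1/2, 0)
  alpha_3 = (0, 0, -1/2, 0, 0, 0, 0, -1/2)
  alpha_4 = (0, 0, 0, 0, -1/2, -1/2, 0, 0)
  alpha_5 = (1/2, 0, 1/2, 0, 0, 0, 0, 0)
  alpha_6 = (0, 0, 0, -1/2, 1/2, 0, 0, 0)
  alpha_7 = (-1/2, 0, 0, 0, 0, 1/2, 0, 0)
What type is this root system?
Compute the Cartan integers a_ij = 2(alpha_i, alpha_j)/(alpha_j, alpha_j); the resulting 7x7 Cartan matrix is
[[2, -1, 0, 0, 0, -1, 0], [-1, 2, 0, 0, 0, 0, 0], [0, 0, 2, 0, -1, 0, 0], [0, 0, 0, 2, 0, -1, -1], [0, 0, -1, 0, 2, 0, -1], [-1, 0, 0, -1, 0, 2, 0], [0, 0, 0, -1, -1, 0, 2]].
All simple roots have the same length, so the diagram is simply laced. The associated Dynkin diagram is a chain of 7 nodes with single edges (A_7), so the type is A_7 (the algebra sl(8)).

A_7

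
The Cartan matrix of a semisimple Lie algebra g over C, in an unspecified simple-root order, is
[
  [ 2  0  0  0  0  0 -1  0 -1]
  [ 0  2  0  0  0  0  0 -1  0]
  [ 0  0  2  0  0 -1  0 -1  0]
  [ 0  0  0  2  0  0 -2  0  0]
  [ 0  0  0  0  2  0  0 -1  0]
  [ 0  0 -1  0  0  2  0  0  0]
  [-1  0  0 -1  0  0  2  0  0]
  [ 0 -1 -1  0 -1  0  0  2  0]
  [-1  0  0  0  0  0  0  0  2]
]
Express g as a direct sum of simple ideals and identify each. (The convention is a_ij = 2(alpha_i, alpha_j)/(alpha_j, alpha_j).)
C4 + D5

The diagram associated to this matrix has two connected components: the simple roots {alpha_1, alpha_4, alpha_7, alpha_9} form a chain of 4 nodes with a double edge at one end; the terminal node there is the unique long simple root (C_4), and {alpha_2, alpha_3, alpha_5, alpha_6, alpha_8} form a chain of 3 nodes with a fork of two nodes at one end (D_5). A semisimple Lie algebra decomposes uniquely as the direct sum of simple ideals, one per connected component of its Dynkin diagram, so g ≅ C_4 ⊕ D_5 (dimension 36 + 45 = 81).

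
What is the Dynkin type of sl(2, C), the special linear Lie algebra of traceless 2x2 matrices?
This is sl(2), which has dimension 2^2 - 1 = 3 and rank 2 - 1 = 1 (a Cartan subalgebra is the diagonal traceless matrices). In the classification of classical Lie algebras, the special linear algebra sl(n+1) has type A_n; here n = 1, so the Dynkin diagram is a chain of 1 nodes with single edges (A_1). Hence the type is A_1.

A1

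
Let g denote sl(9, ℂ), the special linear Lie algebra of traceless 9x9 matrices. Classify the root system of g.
A8

This is sl(9), which has dimension 9^2 - 1 = 80 and rank 9 - 1 = 8 (a Cartan subalgebra is the diagonal traceless matrices). In the classification of classical Lie algebras, the special linear algebra sl(n+1) has type A_n; here n = 8, so the Dynkin diagram is a chain of 8 nodes with single edges (A_8). Hence the type is A_8.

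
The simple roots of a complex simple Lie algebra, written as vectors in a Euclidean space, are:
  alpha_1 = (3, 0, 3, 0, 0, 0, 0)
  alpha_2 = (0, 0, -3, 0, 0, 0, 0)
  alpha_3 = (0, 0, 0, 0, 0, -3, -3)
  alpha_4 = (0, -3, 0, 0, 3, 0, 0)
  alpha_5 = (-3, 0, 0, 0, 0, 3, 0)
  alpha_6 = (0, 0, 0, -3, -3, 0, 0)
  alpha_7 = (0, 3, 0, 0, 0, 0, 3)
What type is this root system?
Compute the Cartan integers a_ij = 2(alpha_i, alpha_j)/(alpha_j, alpha_j); the resulting 7x7 Cartan matrix is
[[2, -2, 0, 0, -1, 0, 0], [-1, 2, 0, 0, 0, 0, 0], [0, 0, 2, 0, -1, 0, -1], [0, 0, 0, 2, 0, -1, -1], [-1, 0, -1, 0, 2, 0, 0], [0, 0, 0, -1, 0, 2, 0], [0, 0, -1, -1, 0, 0, 2]].
The roots have two lengths (squared-length ratio 2:1); the short ones are alpha_{2}. The associated Dynkin diagram is a chain of 7 nodes with a double edge at one end; the terminal node there is the unique short simple root (B_7), so the type is B_7 (the algebra so(15)).

type B_7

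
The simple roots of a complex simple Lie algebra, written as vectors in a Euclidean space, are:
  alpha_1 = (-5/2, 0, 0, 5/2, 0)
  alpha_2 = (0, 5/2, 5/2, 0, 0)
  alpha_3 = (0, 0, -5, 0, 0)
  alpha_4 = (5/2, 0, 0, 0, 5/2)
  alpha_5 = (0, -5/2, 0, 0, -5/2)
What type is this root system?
C5

Compute the Cartan integers a_ij = 2(alpha_i, alpha_j)/(alpha_j, alpha_j); the resulting 5x5 Cartan matrix is
[[2, 0, 0, -1, 0], [0, 2, -1, 0, -1], [0, -2, 2, 0, 0], [-1, 0, 0, 2, -1], [0, -1, 0, -1, 2]].
The roots have two lengths (squared-length ratio 2:1); the short ones are alpha_{1,2,4,5}. The associated Dynkin diagram is a chain of 5 nodes with a double edge at one end; the terminal node there is the unique long simple root (C_5), so the type is C_5 (the algebra sp(10)).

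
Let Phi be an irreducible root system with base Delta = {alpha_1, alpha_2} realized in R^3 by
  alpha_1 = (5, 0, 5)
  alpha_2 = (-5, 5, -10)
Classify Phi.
Compute the Cartan integers a_ij = 2(alpha_i, alpha_j)/(alpha_j, alpha_j); the resulting 2x2 Cartan matrix is
[[2, -1], [-3, 2]].
The roots have two lengths (squared-length ratio 3:1); the short ones are alpha_{1}. The associated Dynkin diagram is two nodes joined by a triple edge (G_2), so the type is G_2.

G_2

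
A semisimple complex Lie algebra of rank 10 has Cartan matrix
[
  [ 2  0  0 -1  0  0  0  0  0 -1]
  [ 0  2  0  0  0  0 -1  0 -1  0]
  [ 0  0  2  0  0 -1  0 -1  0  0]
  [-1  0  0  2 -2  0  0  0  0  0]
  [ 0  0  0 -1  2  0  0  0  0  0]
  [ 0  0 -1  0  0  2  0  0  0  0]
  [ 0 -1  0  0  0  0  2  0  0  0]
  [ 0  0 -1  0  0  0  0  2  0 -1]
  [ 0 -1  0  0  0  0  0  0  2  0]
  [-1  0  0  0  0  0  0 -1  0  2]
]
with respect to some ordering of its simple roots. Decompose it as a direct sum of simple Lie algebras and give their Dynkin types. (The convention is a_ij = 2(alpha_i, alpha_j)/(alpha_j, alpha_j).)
type A_3 + type B_7

The diagram associated to this matrix has two connected components: the simple roots {alpha_2, alpha_7, alpha_9} form a chain of 3 nodes with single edges (A_3), and {alpha_1, alpha_3, alpha_4, alpha_5, alpha_6, alpha_8, alpha_10} form a chain of 7 nodes with a double edge at one end; the terminal node there is the unique short simple root (B_7). A semisimple Lie algebra decomposes uniquely as the direct sum of simple ideals, one per connected component of its Dynkin diagram, so g ≅ A_3 ⊕ B_7 (dimension 15 + 105 = 120).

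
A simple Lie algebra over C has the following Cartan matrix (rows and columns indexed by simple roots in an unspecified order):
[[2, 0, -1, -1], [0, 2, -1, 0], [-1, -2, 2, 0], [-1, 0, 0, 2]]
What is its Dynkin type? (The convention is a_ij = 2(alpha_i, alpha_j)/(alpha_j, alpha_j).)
B_4

The matrix has rank 4 with 2's on the diagonal. Reading the off-diagonal entries as Dynkin edges (a single edge where a_ij = a_ji = -1; a double or triple edge where a_ij * a_ji = 2 or 3), the diagram is a chain of 4 nodes with a double edge at one end; the terminal node there is the unique short simple root (B_4). One simple-root ordering that puts it in standard form is (alpha_4, alpha_1, alpha_3, alpha_2). So the algebra is type B_4, i.e. so(9).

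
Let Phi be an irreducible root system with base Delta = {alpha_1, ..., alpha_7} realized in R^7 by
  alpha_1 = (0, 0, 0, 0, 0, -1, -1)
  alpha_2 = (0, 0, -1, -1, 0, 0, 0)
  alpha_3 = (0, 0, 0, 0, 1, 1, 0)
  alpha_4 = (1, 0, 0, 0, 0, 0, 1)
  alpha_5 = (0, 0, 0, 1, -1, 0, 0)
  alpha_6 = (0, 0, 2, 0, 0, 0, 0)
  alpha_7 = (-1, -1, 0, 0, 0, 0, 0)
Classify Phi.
type C_7

Compute the Cartan integers a_ij = 2(alpha_i, alpha_j)/(alpha_j, alpha_j); the resulting 7x7 Cartan matrix is
[[2, 0, -1, -1, 0, 0, 0], [0, 2, 0, 0, -1, -1, 0], [-1, 0, 2, 0, -1, 0, 0], [-1, 0, 0, 2, 0, 0, -1], [0, -1, -1, 0, 2, 0, 0], [0, -2, 0, 0, 0, 2, 0], [0, 0, 0, -1, 0, 0, 2]].
The roots have two lengths (squared-length ratio 2:1); the short ones are alpha_{1,2,3,4,5,7}. The associated Dynkin diagram is a chain of 7 nodes with a double edge at one end; the terminal node there is the unique long simple root (C_7), so the type is C_7 (the algebra sp(14)).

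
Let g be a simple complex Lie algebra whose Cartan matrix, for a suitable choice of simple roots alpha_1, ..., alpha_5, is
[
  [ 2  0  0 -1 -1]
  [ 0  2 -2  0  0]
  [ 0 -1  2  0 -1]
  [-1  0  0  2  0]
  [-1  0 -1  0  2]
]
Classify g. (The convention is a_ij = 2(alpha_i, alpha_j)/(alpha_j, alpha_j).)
C5

The matrix has rank 5 with 2's on the diagonal. Reading the off-diagonal entries as Dynkin edges (a single edge where a_ij = a_ji = -1; a double or triple edge where a_ij * a_ji = 2 or 3), the diagram is a chain of 5 nodes with a double edge at one end; the terminal node there is the unique long simple root (C_5). One simple-root ordering that puts it in standard form is (alpha_4, alpha_1, alpha_5, alpha_3, alpha_2). So the algebra is type C_5, i.e. sp(10).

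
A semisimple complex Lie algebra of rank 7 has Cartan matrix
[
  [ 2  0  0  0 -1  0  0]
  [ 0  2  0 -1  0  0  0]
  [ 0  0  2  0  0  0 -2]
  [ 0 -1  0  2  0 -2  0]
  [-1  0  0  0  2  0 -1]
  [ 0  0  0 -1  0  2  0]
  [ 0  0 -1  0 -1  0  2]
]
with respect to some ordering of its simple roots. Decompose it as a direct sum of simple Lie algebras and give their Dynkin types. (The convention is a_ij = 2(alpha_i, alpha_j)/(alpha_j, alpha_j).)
The diagram associated to this matrix has two connected components: the simple roots {alpha_2, alpha_4, alpha_6} form a chain of 3 nodes with a double edge at one end; the terminal node there is the unique short simple root (B_3), and {alpha_1, alpha_3, alpha_5, alpha_7} form a chain of 4 nodes with a double edge at one end; the terminal node there is the unique long simple root (C_4). A semisimple Lie algebra decomposes uniquely as the direct sum of simple ideals, one per connected component of its Dynkin diagram, so g ≅ B_3 ⊕ C_4 (dimension 21 + 36 = 57).

B_3 (so(7)) + C_4 (sp(8))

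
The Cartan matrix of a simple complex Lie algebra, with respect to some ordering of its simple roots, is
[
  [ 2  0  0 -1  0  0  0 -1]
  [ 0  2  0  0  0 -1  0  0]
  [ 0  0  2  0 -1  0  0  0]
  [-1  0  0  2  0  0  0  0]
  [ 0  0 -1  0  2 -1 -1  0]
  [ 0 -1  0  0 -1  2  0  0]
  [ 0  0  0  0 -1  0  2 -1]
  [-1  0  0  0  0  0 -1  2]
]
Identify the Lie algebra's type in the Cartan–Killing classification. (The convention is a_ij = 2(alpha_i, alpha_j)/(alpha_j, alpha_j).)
The matrix has rank 8 with 2's on the diagonal. Reading the off-diagonal entries as Dynkin edges (a single edge where a_ij = a_ji = -1; a double or triple edge where a_ij * a_ji = 2 or 3), the diagram is a chain of 7 nodes with one extra node attached to the third node from one end (E_8). One simple-root ordering that puts it in standard form is (alpha_2, alpha_3, alpha_6, alpha_5, alpha_7, alpha_8, alpha_1, alpha_4). So the algebra is type E_8.

E8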